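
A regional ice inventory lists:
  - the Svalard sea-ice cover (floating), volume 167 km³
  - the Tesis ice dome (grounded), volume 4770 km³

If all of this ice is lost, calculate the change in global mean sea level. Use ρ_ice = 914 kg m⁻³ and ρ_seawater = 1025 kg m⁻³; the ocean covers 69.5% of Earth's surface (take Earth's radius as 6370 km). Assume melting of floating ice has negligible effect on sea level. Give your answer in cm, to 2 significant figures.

≈ 1.2 cm

The Svalard sea-ice cover is floating and already displaces its own weight of water, so its melt adds essentially nothing to sea level.
Tesis: 4770 km³ × (914/1025) = 4253 km³ of water.
Total added water ≈ 4.253×10^12 m³ over 3.54×10^14 m² → Δh = 0.0120 m = 1.2 cm.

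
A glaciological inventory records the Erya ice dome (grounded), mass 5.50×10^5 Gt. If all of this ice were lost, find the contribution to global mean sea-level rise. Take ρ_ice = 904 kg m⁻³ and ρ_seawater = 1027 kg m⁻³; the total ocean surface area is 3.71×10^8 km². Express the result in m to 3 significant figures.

≈ 1.44 m

Erya: 5.50×10^5 Gt = 5.500×10^17 kg; dividing by ρ_w = 1027 kg m⁻³ gives 5.355×10^14 m³ of water.
Spread over 3.71×10^14 m² of ocean, Δh = 5.355×10^14 / 3.71×10^14 = 1.44 m.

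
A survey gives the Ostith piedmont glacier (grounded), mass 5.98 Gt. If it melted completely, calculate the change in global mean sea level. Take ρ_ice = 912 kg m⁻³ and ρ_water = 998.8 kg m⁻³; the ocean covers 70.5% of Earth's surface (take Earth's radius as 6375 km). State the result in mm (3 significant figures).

≈ 0.0166 mm

Ostith: 5.98 Gt = 5.980×10^12 kg; dividing by ρ_w = 998.8 kg m⁻³ gives 5.987×10^9 m³ of water.
Spread over 3.60×10^14 m² of ocean, Δh = 5.987×10^9 / 3.60×10^14 = 1.66×10^-5 m = 0.0166 mm.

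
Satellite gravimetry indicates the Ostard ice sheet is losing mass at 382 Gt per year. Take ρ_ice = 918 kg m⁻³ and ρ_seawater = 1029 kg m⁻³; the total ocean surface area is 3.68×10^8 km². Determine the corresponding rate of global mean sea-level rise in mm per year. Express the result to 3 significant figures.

≈ 1.01 mm/yr

ρ_w = 1029 kg m⁻³. Annual water volume added = 382 Gt / ρ_w = 3.820×10^14 kg / 1029 kg m⁻³ = 3.712×10^11 m³.
Δh per year = 3.712×10^11 / 3.68×10^14 = 1.01×10^-3 m = 1.01 mm.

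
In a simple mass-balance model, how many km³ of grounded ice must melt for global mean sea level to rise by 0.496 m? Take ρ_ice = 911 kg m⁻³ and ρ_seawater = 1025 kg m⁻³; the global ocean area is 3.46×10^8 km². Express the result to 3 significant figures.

≈ 1.93×10^5 km³

Required water volume = Δh × A = 0.496 m × 3.46×10^14 m² = 1.716×10^14 m³ = 1.716×10^5 km³.
Ice volume = water volume × ρ_w/ρ_ice = 1.716×10^5 × 1025/911 = 1.93×10^5 km³.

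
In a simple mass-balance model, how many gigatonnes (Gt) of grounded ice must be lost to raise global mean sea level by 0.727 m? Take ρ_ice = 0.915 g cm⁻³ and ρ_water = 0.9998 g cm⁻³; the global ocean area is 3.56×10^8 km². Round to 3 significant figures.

≈ 2.59×10^5 Gt

Required water volume = Δh × A = 0.727 m × 3.56×10^14 m² = 2.588×10^14 m³.
ρ_w = 0.9998 g cm⁻³ = 999.8 kg m⁻³, so the mass of water = 2.588×10^14 m³ × 999.8 kg m⁻³ = 2.588×10^17 kg = 2.59×10^5 Gt (and the same mass of ice, by conservation).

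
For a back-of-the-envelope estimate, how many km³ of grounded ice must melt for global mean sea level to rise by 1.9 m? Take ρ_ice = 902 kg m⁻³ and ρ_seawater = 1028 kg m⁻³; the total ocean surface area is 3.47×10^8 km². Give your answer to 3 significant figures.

Required water volume = Δh × A = 1.9 m × 3.47×10^14 m² = 6.593×10^14 m³ = 6.593×10^5 km³.
Ice volume = water volume × ρ_w/ρ_ice = 6.593×10^5 × 1028/902 = 7.51×10^5 km³.

≈ 7.51×10^5 km³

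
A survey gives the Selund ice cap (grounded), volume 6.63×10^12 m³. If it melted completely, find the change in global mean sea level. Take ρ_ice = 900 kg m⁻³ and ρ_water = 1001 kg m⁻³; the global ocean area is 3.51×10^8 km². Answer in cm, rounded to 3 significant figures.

Selund: 6.63×10^12 m³ × (900/1001) = 5.961×10^12 m³ of water.
Spread over 3.51×10^14 m² of ocean, Δh = 5.961×10^12 / 3.51×10^14 = 0.0170 m = 1.70 cm.

≈ 1.70 cm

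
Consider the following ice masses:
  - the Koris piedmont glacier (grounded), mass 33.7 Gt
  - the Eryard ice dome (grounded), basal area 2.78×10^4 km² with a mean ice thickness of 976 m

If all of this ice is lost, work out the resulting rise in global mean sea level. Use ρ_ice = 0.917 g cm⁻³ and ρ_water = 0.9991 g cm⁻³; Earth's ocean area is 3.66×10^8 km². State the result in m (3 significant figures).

≈ 0.0681 m

Koris: 33.7 Gt = 3.370×10^13 kg; dividing by ρ_w = 0.9991 g cm⁻³ = 999.1 kg m⁻³ gives 3.373×10^10 m³ of water.
Eryard: ice volume = 2.78×10^4 km² × 976 m = 2.713×10^4 km³; 2.713×10^4 × (917/999.1) = 2.490×10^4 km³ of water.
Total added water ≈ 2.494×10^13 m³ over 3.66×10^14 m² → Δh = 0.0681 m.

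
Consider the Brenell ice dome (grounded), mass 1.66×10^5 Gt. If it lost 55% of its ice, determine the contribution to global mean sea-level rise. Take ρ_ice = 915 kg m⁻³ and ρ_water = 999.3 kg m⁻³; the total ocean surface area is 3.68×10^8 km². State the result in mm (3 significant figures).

≈ 248 mm

Brenell: 0.55 × 1.66×10^5 Gt = 9.130×10^16 kg; dividing by ρ_w = 999.3 kg m⁻³ gives 9.136×10^13 m³ of water.
Spread over 3.68×10^14 m² of ocean, Δh = 9.136×10^13 / 3.68×10^14 = 0.248 m = 248 mm.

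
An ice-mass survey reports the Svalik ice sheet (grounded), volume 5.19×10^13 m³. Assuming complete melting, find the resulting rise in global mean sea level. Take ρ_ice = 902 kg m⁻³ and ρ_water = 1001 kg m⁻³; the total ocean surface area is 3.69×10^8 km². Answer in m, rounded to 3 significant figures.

Svalik: 5.19×10^13 m³ × (902/1001) = 4.677×10^13 m³ of water.
Spread over 3.69×10^14 m² of ocean, Δh = 4.677×10^13 / 3.69×10^14 = 0.127 m.

≈ 0.127 m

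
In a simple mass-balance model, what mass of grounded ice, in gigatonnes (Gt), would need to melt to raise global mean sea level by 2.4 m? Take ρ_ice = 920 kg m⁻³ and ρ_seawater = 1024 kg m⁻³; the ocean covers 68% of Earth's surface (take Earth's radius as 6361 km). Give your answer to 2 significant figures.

≈ 8.5×10^5 Gt

Required water volume = Δh × A = 2.4 m × 3.46×10^14 m² = 8.298×10^14 m³.
ρ_w = 1024 kg m⁻³, so the mass of water = 8.298×10^14 m³ × 1024 kg m⁻³ = 8.497×10^17 kg = 8.5×10^5 Gt (and the same mass of ice, by conservation).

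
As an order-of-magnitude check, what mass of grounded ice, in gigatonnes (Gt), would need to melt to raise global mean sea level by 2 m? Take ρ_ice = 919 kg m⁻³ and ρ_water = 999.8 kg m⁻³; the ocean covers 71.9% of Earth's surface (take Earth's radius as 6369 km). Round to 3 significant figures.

≈ 7.33×10^5 Gt

Required water volume = Δh × A = 2 m × 3.67×10^14 m² = 7.330×10^14 m³.
ρ_w = 999.8 kg m⁻³, so the mass of water = 7.330×10^14 m³ × 999.8 kg m⁻³ = 7.329×10^17 kg = 7.33×10^5 Gt (and the same mass of ice, by conservation).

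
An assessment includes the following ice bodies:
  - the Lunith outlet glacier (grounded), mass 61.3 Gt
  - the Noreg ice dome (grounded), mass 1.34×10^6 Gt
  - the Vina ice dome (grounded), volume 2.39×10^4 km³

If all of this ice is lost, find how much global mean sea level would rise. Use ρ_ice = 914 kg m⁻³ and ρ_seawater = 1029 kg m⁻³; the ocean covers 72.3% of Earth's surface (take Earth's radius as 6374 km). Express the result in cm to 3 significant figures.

≈ 359 cm

Lunith: 61.3 Gt = 6.130×10^13 kg; dividing by ρ_w = 1029 kg m⁻³ gives 5.957×10^10 m³ of water.
Noreg: 1.34×10^6 Gt = 1.340×10^18 kg; dividing by ρ_w = 1029 kg m⁻³ gives 1.302×10^15 m³ of water.
Vina: 2.39×10^4 km³ × (914/1029) = 2.123×10^4 km³ of water.
Total added water ≈ 1.324×10^15 m³ over 3.69×10^14 m² → Δh = 3.59 m = 359 cm.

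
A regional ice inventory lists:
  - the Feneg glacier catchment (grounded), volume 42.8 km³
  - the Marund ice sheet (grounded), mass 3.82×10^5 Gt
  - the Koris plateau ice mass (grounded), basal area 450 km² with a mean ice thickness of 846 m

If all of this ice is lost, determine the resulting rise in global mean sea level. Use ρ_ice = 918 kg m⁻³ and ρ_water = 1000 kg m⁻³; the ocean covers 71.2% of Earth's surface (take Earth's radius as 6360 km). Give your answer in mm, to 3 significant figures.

Feneg: 42.8 km³ × (918/1000) = 39.29 km³ of water.
Marund: 3.82×10^5 Gt = 3.820×10^17 kg; dividing by ρ_w = 1000 kg m⁻³ gives 3.820×10^14 m³ of water.
Koris: ice volume = 450 km² × 846 m = 380.7 km³; 380.7 × (918/1000) = 349.5 km³ of water.
Total added water ≈ 3.824×10^14 m³ over 3.62×10^14 m² → Δh = 1.06 m = 1060 mm.

≈ 1060 mm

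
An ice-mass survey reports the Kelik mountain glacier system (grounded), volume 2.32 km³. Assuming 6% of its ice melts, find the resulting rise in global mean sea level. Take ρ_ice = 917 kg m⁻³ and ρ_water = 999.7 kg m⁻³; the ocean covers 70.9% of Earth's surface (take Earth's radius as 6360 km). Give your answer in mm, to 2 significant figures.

Kelik: 0.06 × 2.32 km³ × (917/999.7) = 0.1277 km³ of water.
Spread over 3.60×10^14 m² of ocean, Δh = 1.277×10^8 / 3.60×10^14 = 3.54×10^-7 m = 3.5×10^-4 mm.

≈ 3.5×10^-4 mm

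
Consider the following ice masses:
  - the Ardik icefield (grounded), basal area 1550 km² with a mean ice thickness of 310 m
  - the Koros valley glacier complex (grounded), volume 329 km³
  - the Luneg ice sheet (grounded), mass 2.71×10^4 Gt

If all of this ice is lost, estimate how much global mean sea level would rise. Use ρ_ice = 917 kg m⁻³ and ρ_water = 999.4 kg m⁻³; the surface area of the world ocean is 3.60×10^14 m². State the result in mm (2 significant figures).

Ardik: ice volume = 1550 km² × 310 m = 480.5 km³; 480.5 × (917/999.4) = 440.9 km³ of water.
Koros: 329 km³ × (917/999.4) = 301.9 km³ of water.
Luneg: 2.71×10^4 Gt = 2.710×10^16 kg; dividing by ρ_w = 999.4 kg m⁻³ gives 2.712×10^13 m³ of water.
Total added water ≈ 2.786×10^13 m³ over 3.60×10^14 m² → Δh = 0.0774 m = 77 mm.

≈ 77 mm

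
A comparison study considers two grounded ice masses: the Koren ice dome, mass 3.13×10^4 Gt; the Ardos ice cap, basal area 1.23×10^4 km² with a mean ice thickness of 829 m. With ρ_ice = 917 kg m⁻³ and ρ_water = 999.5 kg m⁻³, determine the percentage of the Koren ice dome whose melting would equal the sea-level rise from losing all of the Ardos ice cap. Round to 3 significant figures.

≈ 29.9 %

Equal sea-level rise means equal mass of meltwater, i.e. equal mass of ice lost.
Ice mass of Ardos: 9.350×10^15 kg; ice mass of Koren: 3.130×10^16 kg.
Fraction required = 9.350×10^15 / 3.130×10^16 = 0.299 → 29.9 %.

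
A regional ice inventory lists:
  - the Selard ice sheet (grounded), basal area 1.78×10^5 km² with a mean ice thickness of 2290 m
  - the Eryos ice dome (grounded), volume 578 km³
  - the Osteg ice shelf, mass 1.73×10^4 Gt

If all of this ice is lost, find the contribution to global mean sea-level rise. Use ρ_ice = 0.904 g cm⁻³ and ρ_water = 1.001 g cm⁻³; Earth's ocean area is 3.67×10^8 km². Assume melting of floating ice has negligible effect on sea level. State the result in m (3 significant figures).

Selard: ice volume = 1.78×10^5 km² × 2290 m = 4.076×10^5 km³; 4.076×10^5 × (904/1001) = 3.681×10^5 km³ of water.
Eryos: 578 km³ × (904/1001) = 522.0 km³ of water.
The Osteg ice shelf is floating and already displaces its own weight of water, so its melt adds essentially nothing to sea level.
Total added water ≈ 3.686×10^14 m³ over 3.67×10^14 m² → Δh = 1.00 m.

≈ 1.00 m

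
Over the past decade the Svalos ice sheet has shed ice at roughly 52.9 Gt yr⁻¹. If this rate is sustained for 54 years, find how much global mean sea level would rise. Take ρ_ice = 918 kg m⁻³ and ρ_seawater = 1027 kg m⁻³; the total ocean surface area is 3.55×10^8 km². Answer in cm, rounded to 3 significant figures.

≈ 0.784 cm

Total mass lost = 52.9 Gt/yr × 54 yr = 2857 Gt = 2.857×10^15 kg.
ρ_w = 1027 kg m⁻³, so water volume = 2.857×10^15 / 1027 = 2.781×10^12 m³.
Δh = 2.781×10^12 / 3.55×10^14 = 7.84×10^-3 m = 0.784 cm.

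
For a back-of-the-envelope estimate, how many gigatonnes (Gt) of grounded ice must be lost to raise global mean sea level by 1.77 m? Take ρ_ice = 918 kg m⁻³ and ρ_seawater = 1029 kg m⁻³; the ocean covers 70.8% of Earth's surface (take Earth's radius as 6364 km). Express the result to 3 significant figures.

Required water volume = Δh × A = 1.77 m × 3.60×10^14 m² = 6.378×10^14 m³.
ρ_w = 1029 kg m⁻³, so the mass of water = 6.378×10^14 m³ × 1029 kg m⁻³ = 6.563×10^17 kg = 6.56×10^5 Gt (and the same mass of ice, by conservation).

≈ 6.56×10^5 Gt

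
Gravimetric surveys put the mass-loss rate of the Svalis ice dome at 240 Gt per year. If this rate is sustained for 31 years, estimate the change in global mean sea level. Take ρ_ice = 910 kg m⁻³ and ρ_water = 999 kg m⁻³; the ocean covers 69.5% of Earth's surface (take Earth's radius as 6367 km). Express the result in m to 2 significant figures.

Total mass lost = 240 Gt/yr × 31 yr = 7440 Gt = 7.440×10^15 kg.
ρ_w = 999 kg m⁻³, so water volume = 7.440×10^15 / 999 = 7.447×10^12 m³.
Δh = 7.447×10^12 / 3.54×10^14 = 0.0210 m.

≈ 0.021 m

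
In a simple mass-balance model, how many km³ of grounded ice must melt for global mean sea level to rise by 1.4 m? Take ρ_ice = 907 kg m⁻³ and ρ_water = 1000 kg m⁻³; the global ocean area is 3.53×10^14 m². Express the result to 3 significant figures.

Required water volume = Δh × A = 1.4 m × 3.53×10^14 m² = 4.942×10^14 m³ = 4.942×10^5 km³.
Ice volume = water volume × ρ_w/ρ_ice = 4.942×10^5 × 1000/907 = 5.45×10^5 km³.

≈ 5.45×10^5 km³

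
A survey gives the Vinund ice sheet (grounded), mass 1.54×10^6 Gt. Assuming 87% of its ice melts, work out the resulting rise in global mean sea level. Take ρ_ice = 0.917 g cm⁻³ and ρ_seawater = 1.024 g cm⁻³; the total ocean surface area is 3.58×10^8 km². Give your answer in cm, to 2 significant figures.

≈ 370 cm

Vinund: 0.87 × 1.54×10^6 Gt = 1.340×10^18 kg; dividing by ρ_w = 1.024 g cm⁻³ = 1024 kg m⁻³ gives 1.308×10^15 m³ of water.
Spread over 3.58×10^14 m² of ocean, Δh = 1.308×10^15 / 3.58×10^14 = 3.65 m = 370 cm.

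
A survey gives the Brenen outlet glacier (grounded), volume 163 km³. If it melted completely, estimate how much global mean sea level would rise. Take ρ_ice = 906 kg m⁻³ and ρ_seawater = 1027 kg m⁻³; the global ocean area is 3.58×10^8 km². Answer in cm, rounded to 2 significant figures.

Brenen: 163 km³ × (906/1027) = 143.8 km³ of water.
Spread over 3.58×10^14 m² of ocean, Δh = 1.438×10^11 / 3.58×10^14 = 4.02×10^-4 m = 0.040 cm.

≈ 0.040 cm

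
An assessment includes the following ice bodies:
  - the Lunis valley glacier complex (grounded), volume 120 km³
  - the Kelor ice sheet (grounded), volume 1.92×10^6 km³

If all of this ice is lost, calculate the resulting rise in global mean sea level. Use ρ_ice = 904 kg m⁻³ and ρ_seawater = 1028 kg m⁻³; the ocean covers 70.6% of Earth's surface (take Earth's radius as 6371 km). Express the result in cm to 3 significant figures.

≈ 469 cm

Lunis: 120 km³ × (904/1028) = 105.5 km³ of water.
Kelor: 1.92×10^6 km³ × (904/1028) = 1.688×10^6 km³ of water.
Total added water ≈ 1.689×10^15 m³ over 3.60×10^14 m² → Δh = 4.69 m = 469 cm.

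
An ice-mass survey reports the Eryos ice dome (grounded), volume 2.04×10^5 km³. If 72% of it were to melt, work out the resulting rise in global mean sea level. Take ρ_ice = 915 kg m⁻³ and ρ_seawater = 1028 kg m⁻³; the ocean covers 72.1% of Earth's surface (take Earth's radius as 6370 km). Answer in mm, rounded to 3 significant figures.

≈ 356 mm

Eryos: 0.72 × 2.04×10^5 km³ × (915/1028) = 1.307×10^5 km³ of water.
Spread over 3.68×10^14 m² of ocean, Δh = 1.307×10^14 / 3.68×10^14 = 0.356 m = 356 mm.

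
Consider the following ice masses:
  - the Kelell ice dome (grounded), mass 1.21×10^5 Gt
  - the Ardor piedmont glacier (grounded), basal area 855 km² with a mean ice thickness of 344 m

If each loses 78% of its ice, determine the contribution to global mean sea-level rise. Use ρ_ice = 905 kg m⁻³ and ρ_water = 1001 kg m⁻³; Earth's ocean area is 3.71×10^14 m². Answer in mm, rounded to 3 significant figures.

Kelell: 0.78 × 1.21×10^5 Gt = 9.438×10^16 kg; dividing by ρ_w = 1001 kg m⁻³ gives 9.429×10^13 m³ of water.
Ardor: ice volume = 855 km² × 344 m = 294.1 km³; 0.78 × 294.1 × (905/1001) = 207.4 km³ of water.
Total added water ≈ 9.449×10^13 m³ over 3.71×10^14 m² → Δh = 0.255 m = 255 mm.

≈ 255 mm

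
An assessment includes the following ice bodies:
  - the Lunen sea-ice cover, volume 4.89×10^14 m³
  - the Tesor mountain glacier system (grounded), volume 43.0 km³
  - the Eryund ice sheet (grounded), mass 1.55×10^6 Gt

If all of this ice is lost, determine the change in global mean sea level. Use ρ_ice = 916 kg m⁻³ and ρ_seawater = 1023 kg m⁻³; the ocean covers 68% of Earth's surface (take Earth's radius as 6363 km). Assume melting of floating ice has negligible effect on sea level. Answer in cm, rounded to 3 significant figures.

≈ 438 cm

The Lunen sea-ice cover is floating and already displaces its own weight of water, so its melt adds essentially nothing to sea level.
Tesor: 43.0 km³ × (916/1023) = 38.50 km³ of water.
Eryund: 1.55×10^6 Gt = 1.550×10^18 kg; dividing by ρ_w = 1023 kg m⁻³ gives 1.515×10^15 m³ of water.
Total added water ≈ 1.515×10^15 m³ over 3.46×10^14 m² → Δh = 4.38 m = 438 cm.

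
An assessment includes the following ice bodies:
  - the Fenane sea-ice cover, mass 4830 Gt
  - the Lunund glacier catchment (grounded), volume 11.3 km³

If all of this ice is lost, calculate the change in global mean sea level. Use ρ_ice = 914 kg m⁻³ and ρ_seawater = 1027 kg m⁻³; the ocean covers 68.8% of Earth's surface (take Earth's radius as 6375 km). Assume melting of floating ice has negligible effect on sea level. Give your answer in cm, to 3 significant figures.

The Fenane sea-ice cover is floating and already displaces its own weight of water, so its melt adds essentially nothing to sea level.
Lunund: 11.3 km³ × (914/1027) = 10.06 km³ of water.
Total added water ≈ 1.006×10^10 m³ over 3.51×10^14 m² → Δh = 2.86×10^-5 m = 2.86×10^-3 cm.

≈ 2.86×10^-3 cm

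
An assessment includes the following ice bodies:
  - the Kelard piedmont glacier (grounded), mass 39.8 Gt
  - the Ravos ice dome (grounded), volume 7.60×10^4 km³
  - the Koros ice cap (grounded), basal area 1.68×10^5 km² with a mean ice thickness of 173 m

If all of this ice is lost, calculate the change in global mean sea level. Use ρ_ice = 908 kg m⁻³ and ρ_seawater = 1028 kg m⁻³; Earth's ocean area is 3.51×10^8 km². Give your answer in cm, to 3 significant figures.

≈ 26.4 cm

Kelard: 39.8 Gt = 3.980×10^13 kg; dividing by ρ_w = 1028 kg m⁻³ gives 3.872×10^10 m³ of water.
Ravos: 7.60×10^4 km³ × (908/1028) = 6.713×10^4 km³ of water.
Koros: ice volume = 1.68×10^5 km² × 173 m = 2.906×10^4 km³; 2.906×10^4 × (908/1028) = 2.567×10^4 km³ of water.
Total added water ≈ 9.284×10^13 m³ over 3.51×10^14 m² → Δh = 0.264 m = 26.4 cm.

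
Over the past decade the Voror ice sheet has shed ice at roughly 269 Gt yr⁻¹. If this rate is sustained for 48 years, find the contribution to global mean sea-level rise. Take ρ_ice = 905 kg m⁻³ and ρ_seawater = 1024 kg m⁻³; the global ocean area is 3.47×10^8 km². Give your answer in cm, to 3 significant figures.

Total mass lost = 269 Gt/yr × 48 yr = 1.291×10^4 Gt = 1.291×10^16 kg.
ρ_w = 1024 kg m⁻³, so water volume = 1.291×10^16 / 1024 = 1.261×10^13 m³.
Δh = 1.261×10^13 / 3.47×10^14 = 0.0363 m = 3.63 cm.

≈ 3.63 cm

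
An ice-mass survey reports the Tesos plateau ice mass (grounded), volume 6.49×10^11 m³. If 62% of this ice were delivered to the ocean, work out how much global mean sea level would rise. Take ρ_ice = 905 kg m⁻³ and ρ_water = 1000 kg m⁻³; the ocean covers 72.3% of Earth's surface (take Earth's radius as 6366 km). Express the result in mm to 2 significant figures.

≈ 0.99 mm

Tesos: 0.62 × 6.49×10^11 m³ × (905/1000) = 3.642×10^11 m³ of water.
Spread over 3.68×10^14 m² of ocean, Δh = 3.642×10^11 / 3.68×10^14 = 9.89×10^-4 m = 0.99 mm.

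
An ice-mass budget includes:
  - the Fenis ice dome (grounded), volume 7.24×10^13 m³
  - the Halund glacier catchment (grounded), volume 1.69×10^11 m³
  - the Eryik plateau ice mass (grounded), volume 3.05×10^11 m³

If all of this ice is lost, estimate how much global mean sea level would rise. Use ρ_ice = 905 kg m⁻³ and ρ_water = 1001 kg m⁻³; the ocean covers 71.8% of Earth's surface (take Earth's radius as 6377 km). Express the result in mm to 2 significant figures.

Fenis: 7.24×10^13 m³ × (905/1001) = 6.546×10^13 m³ of water.
Halund: 1.69×10^11 m³ × (905/1001) = 1.528×10^11 m³ of water.
Eryik: 3.05×10^11 m³ × (905/1001) = 2.757×10^11 m³ of water.
Total added water ≈ 6.589×10^13 m³ over 3.67×10^14 m² → Δh = 0.180 m = 180 mm.

≈ 180 mm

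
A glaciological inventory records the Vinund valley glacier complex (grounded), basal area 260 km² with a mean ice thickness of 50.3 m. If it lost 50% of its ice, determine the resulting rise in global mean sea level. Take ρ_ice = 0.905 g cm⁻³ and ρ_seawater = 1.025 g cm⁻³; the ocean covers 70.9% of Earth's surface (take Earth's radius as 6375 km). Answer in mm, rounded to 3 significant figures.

Vinund: ice volume = 260 km² × 50.3 m = 13.08 km³; 0.5 × 13.08 × (905/1025) = 5.773 km³ of water.
Spread over 3.62×10^14 m² of ocean, Δh = 5.773×10^9 / 3.62×10^14 = 1.59×10^-5 m = 0.0159 mm.

≈ 0.0159 mm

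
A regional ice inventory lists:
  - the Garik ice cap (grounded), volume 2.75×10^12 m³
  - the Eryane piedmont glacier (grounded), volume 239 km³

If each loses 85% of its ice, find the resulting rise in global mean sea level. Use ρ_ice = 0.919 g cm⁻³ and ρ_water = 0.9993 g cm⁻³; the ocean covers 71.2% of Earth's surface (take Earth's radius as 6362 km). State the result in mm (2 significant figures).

Garik: 0.85 × 2.75×10^12 m³ × (919/999.3) = 2.150×10^12 m³ of water.
Eryane: 0.85 × 239 km³ × (919/999.3) = 186.8 km³ of water.
Total added water ≈ 2.336×10^12 m³ over 3.62×10^14 m² → Δh = 6.45×10^-3 m = 6.5 mm.

≈ 6.5 mm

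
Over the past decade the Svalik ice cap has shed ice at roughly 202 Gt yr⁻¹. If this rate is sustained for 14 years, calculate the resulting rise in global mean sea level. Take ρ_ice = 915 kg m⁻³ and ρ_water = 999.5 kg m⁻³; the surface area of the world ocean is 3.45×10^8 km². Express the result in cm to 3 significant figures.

≈ 0.820 cm

Total mass lost = 202 Gt/yr × 14 yr = 2828 Gt = 2.828×10^15 kg.
ρ_w = 999.5 kg m⁻³, so water volume = 2.828×10^15 / 999.5 = 2.829×10^12 m³.
Δh = 2.829×10^12 / 3.45×10^14 = 8.20×10^-3 m = 0.820 cm.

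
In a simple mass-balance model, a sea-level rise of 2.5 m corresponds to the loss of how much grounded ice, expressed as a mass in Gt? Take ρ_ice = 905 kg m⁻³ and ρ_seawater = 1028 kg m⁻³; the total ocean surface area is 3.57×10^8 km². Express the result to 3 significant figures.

≈ 9.17×10^5 Gt

Required water volume = Δh × A = 2.5 m × 3.57×10^14 m² = 8.925×10^14 m³.
ρ_w = 1028 kg m⁻³, so the mass of water = 8.925×10^14 m³ × 1028 kg m⁻³ = 9.175×10^17 kg = 9.17×10^5 Gt (and the same mass of ice, by conservation).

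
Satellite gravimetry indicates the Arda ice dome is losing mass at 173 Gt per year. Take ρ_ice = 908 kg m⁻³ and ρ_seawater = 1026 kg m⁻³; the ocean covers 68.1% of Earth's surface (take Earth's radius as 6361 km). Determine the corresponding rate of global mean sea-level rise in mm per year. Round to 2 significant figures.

≈ 0.49 mm/yr

ρ_w = 1026 kg m⁻³. Annual water volume added = 173 Gt / ρ_w = 1.730×10^14 kg / 1026 kg m⁻³ = 1.686×10^11 m³.
Δh per year = 1.686×10^11 / 3.46×10^14 = 4.87×10^-4 m = 0.49 mm.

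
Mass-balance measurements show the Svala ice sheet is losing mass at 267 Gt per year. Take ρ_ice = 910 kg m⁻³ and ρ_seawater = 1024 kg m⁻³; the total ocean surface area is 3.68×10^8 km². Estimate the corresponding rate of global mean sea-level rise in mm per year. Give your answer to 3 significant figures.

≈ 0.709 mm/yr

ρ_w = 1024 kg m⁻³. Annual water volume added = 267 Gt / ρ_w = 2.670×10^14 kg / 1024 kg m⁻³ = 2.607×10^11 m³.
Δh per year = 2.607×10^11 / 3.68×10^14 = 7.09×10^-4 m = 0.709 mm.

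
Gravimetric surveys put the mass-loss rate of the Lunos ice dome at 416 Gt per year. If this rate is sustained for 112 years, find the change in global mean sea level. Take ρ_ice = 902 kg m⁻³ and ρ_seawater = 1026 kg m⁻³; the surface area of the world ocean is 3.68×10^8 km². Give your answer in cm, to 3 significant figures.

Total mass lost = 416 Gt/yr × 112 yr = 4.659×10^4 Gt = 4.659×10^16 kg.
ρ_w = 1026 kg m⁻³, so water volume = 4.659×10^16 / 1026 = 4.541×10^13 m³.
Δh = 4.541×10^13 / 3.68×10^14 = 0.123 m = 12.3 cm.

≈ 12.3 cm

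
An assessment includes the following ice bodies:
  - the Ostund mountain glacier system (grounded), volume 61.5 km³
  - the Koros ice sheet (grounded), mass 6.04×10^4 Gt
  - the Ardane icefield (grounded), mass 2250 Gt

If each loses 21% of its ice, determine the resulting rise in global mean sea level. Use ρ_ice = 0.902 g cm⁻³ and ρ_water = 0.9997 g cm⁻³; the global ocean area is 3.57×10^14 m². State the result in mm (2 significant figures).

Ostund: 0.21 × 61.5 km³ × (902/999.7) = 11.65 km³ of water.
Koros: 0.21 × 6.04×10^4 Gt = 1.268×10^16 kg; dividing by ρ_w = 0.9997 g cm⁻³ = 999.7 kg m⁻³ gives 1.269×10^13 m³ of water.
Ardane: 0.21 × 2250 Gt = 4.725×10^14 kg; dividing by ρ_w = 999.7 kg m⁻³ gives 4.726×10^11 m³ of water.
Total added water ≈ 1.317×10^13 m³ over 3.57×10^14 m² → Δh = 0.0369 m = 37 mm.

≈ 37 mm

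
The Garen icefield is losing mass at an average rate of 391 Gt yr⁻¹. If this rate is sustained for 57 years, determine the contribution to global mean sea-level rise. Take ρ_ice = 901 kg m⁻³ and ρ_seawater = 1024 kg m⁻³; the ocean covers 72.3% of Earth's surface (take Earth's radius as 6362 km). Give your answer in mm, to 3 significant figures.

≈ 59.2 mm

Total mass lost = 391 Gt/yr × 57 yr = 2.229×10^4 Gt = 2.229×10^16 kg.
ρ_w = 1024 kg m⁻³, so water volume = 2.229×10^16 / 1024 = 2.176×10^13 m³.
Δh = 2.176×10^13 / 3.68×10^14 = 0.0592 m = 59.2 mm.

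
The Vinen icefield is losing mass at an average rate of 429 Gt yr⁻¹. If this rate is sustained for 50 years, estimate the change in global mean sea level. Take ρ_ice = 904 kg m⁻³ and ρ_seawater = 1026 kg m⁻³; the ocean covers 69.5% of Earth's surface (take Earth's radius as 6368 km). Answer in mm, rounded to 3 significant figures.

≈ 59.0 mm

Total mass lost = 429 Gt/yr × 50 yr = 2.145×10^4 Gt = 2.145×10^16 kg.
ρ_w = 1026 kg m⁻³, so water volume = 2.145×10^16 / 1026 = 2.091×10^13 m³.
Δh = 2.091×10^13 / 3.54×10^14 = 0.0590 m = 59.0 mm.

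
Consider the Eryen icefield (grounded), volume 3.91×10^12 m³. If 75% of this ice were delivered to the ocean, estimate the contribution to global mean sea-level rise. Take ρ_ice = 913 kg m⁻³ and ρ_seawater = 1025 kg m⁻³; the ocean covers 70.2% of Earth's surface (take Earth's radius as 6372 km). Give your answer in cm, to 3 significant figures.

≈ 0.729 cm

Eryen: 0.75 × 3.91×10^12 m³ × (913/1025) = 2.612×10^12 m³ of water.
Spread over 3.58×10^14 m² of ocean, Δh = 2.612×10^12 / 3.58×10^14 = 7.29×10^-3 m = 0.729 cm.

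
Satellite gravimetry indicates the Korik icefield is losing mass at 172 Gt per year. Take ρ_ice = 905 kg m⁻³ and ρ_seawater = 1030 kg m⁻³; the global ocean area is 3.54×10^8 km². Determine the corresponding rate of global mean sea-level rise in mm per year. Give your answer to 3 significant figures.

ρ_w = 1030 kg m⁻³. Annual water volume added = 172 Gt / ρ_w = 1.720×10^14 kg / 1030 kg m⁻³ = 1.670×10^11 m³.
Δh per year = 1.670×10^11 / 3.54×10^14 = 4.72×10^-4 m = 0.472 mm.

≈ 0.472 mm/yr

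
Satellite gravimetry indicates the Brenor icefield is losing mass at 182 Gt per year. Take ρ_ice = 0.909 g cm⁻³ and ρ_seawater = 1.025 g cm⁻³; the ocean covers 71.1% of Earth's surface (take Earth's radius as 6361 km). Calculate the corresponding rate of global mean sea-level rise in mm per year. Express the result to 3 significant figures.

ρ_w = 1.025 g cm⁻³ = 1025 kg m⁻³. Annual water volume added = 182 Gt / ρ_w = 1.820×10^14 kg / 1025 kg m⁻³ = 1.776×10^11 m³.
Δh per year = 1.776×10^11 / 3.62×10^14 = 4.91×10^-4 m = 0.491 mm.

≈ 0.491 mm/yr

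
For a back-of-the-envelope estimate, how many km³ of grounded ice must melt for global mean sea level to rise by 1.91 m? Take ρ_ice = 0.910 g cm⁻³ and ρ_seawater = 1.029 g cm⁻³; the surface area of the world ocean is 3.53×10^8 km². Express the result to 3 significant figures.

≈ 7.62×10^5 km³

Required water volume = Δh × A = 1.91 m × 3.53×10^14 m² = 6.742×10^14 m³ = 6.742×10^5 km³.
Ice volume = water volume × ρ_w/ρ_ice = 6.742×10^5 × 1029/910 = 7.62×10^5 km³.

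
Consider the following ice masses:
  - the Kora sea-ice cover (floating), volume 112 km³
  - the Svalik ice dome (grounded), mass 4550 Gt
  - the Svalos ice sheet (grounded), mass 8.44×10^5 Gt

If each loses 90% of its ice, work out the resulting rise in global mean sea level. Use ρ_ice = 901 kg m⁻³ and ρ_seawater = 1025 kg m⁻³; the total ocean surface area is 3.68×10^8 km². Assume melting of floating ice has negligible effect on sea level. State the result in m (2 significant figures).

≈ 2.0 m

The Kora sea-ice cover is floating and already displaces its own weight of water, so its melt adds essentially nothing to sea level.
Svalik: 0.9 × 4550 Gt = 4.095×10^15 kg; dividing by ρ_w = 1025 kg m⁻³ gives 3.995×10^12 m³ of water.
Svalos: 0.9 × 8.44×10^5 Gt = 7.596×10^17 kg; dividing by ρ_w = 1025 kg m⁻³ gives 7.411×10^14 m³ of water.
Total added water ≈ 7.451×10^14 m³ over 3.68×10^14 m² → Δh = 2.02 m.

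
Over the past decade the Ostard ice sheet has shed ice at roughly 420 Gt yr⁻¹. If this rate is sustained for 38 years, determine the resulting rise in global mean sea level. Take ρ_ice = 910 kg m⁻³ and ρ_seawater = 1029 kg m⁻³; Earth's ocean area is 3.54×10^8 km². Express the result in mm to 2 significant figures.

Total mass lost = 420 Gt/yr × 38 yr = 1.596×10^4 Gt = 1.596×10^16 kg.
ρ_w = 1029 kg m⁻³, so water volume = 1.596×10^16 / 1029 = 1.551×10^13 m³.
Δh = 1.551×10^13 / 3.54×10^14 = 0.0438 m = 44 mm.

≈ 44 mm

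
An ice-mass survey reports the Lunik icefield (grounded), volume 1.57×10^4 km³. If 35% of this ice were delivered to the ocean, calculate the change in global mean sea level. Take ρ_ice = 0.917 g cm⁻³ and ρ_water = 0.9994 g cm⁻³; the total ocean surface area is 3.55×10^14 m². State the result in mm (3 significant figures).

Lunik: 0.35 × 1.57×10^4 km³ × (917/999.4) = 5042 km³ of water.
Spread over 3.55×10^14 m² of ocean, Δh = 5.042×10^12 / 3.55×10^14 = 0.0142 m = 14.2 mm.

≈ 14.2 mm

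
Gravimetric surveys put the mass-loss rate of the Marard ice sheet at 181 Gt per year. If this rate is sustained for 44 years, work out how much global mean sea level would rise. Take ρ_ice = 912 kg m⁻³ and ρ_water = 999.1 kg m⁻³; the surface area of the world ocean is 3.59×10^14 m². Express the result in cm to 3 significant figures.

≈ 2.22 cm

Total mass lost = 181 Gt/yr × 44 yr = 7964 Gt = 7.964×10^15 kg.
ρ_w = 999.1 kg m⁻³, so water volume = 7.964×10^15 / 999.1 = 7.971×10^12 m³.
Δh = 7.971×10^12 / 3.59×10^14 = 0.0222 m = 2.22 cm.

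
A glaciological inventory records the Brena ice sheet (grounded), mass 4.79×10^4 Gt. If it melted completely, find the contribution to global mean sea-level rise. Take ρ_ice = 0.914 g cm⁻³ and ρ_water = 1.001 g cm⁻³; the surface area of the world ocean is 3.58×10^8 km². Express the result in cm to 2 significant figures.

≈ 13 cm

Brena: 4.79×10^4 Gt = 4.790×10^16 kg; dividing by ρ_w = 1.001 g cm⁻³ = 1001 kg m⁻³ gives 4.785×10^13 m³ of water.
Spread over 3.58×10^14 m² of ocean, Δh = 4.785×10^13 / 3.58×10^14 = 0.134 m = 13 cm.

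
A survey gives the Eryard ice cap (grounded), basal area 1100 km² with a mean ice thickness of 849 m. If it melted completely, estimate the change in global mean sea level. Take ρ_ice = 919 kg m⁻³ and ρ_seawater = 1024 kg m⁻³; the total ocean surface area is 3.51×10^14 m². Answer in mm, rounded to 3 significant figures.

Eryard: ice volume = 1100 km² × 849 m = 933.9 km³; 933.9 × (919/1024) = 838.1 km³ of water.
Spread over 3.51×10^14 m² of ocean, Δh = 8.381×10^11 / 3.51×10^14 = 2.39×10^-3 m = 2.39 mm.

≈ 2.39 mm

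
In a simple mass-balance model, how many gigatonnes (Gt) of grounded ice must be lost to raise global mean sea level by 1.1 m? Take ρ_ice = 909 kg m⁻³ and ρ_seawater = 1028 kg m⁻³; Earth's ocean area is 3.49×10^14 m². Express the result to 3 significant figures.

≈ 3.95×10^5 Gt

Required water volume = Δh × A = 1.1 m × 3.49×10^14 m² = 3.839×10^14 m³.
ρ_w = 1028 kg m⁻³, so the mass of water = 3.839×10^14 m³ × 1028 kg m⁻³ = 3.946×10^17 kg = 3.95×10^5 Gt (and the same mass of ice, by conservation).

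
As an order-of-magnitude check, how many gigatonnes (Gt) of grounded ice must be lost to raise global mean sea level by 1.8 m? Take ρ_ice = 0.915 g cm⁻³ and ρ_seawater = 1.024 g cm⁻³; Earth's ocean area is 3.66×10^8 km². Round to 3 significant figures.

≈ 6.75×10^5 Gt

Required water volume = Δh × A = 1.8 m × 3.66×10^14 m² = 6.588×10^14 m³.
ρ_w = 1.024 g cm⁻³ = 1024 kg m⁻³, so the mass of water = 6.588×10^14 m³ × 1024 kg m⁻³ = 6.746×10^17 kg = 6.75×10^5 Gt (and the same mass of ice, by conservation).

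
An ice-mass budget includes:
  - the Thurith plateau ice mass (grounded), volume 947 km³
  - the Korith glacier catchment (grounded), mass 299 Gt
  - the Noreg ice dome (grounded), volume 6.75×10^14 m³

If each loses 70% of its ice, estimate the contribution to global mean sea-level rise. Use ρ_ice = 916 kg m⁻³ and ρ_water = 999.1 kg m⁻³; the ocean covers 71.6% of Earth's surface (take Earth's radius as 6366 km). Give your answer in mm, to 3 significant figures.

Thurith: 0.7 × 947 km³ × (916/999.1) = 607.8 km³ of water.
Korith: 0.7 × 299 Gt = 2.093×10^14 kg; dividing by ρ_w = 999.1 kg m⁻³ gives 2.095×10^11 m³ of water.
Noreg: 0.7 × 6.75×10^14 m³ × (916/999.1) = 4.332×10^14 m³ of water.
Total added water ≈ 4.340×10^14 m³ over 3.65×10^14 m² → Δh = 1.19 m = 1190 mm.

≈ 1190 mm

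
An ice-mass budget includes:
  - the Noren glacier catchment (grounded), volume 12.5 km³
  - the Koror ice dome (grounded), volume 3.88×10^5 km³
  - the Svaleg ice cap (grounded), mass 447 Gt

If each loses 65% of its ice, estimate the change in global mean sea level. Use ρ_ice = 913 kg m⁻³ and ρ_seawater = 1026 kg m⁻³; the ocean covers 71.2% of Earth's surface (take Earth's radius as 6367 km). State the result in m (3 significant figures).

≈ 0.620 m

Noren: 0.65 × 12.5 km³ × (913/1026) = 7.230 km³ of water.
Koror: 0.65 × 3.88×10^5 km³ × (913/1026) = 2.244×10^5 km³ of water.
Svaleg: 0.65 × 447 Gt = 2.906×10^14 kg; dividing by ρ_w = 1026 kg m⁻³ gives 2.832×10^11 m³ of water.
Total added water ≈ 2.247×10^14 m³ over 3.63×10^14 m² → Δh = 0.620 m.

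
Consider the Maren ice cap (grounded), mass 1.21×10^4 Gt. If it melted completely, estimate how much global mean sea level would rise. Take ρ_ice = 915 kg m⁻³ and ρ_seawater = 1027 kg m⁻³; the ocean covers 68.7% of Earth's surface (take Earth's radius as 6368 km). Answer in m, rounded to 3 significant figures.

Maren: 1.21×10^4 Gt = 1.210×10^16 kg; dividing by ρ_w = 1027 kg m⁻³ gives 1.178×10^13 m³ of water.
Spread over 3.50×10^14 m² of ocean, Δh = 1.178×10^13 / 3.50×10^14 = 0.0337 m.

≈ 0.0337 m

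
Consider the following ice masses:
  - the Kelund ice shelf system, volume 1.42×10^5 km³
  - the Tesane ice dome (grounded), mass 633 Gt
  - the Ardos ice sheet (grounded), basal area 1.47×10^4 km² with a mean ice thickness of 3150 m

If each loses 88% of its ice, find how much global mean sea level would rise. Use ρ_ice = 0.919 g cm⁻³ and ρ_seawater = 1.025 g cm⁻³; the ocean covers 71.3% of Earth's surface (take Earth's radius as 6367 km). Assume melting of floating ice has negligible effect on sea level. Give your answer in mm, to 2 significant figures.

The Kelund ice shelf system is floating and already displaces its own weight of water, so its melt adds essentially nothing to sea level.
Tesane: 0.88 × 633 Gt = 5.570×10^14 kg; dividing by ρ_w = 1.025 g cm⁻³ = 1025 kg m⁻³ gives 5.435×10^11 m³ of water.
Ardos: ice volume = 1.47×10^4 km² × 3150 m = 4.630×10^4 km³; 0.88 × 4.630×10^4 × (919/1025) = 3.653×10^4 km³ of water.
Total added water ≈ 3.708×10^13 m³ over 3.63×10^14 m² → Δh = 0.102 m = 100 mm.

≈ 100 mm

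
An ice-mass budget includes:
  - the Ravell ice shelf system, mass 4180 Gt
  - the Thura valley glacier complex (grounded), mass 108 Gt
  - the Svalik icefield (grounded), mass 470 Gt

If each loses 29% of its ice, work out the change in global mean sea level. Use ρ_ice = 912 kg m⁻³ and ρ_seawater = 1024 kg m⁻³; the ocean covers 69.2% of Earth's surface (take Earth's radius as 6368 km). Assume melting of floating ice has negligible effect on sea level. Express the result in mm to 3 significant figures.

The Ravell ice shelf system is floating and already displaces its own weight of water, so its melt adds essentially nothing to sea level.
Thura: 0.29 × 108 Gt = 3.132×10^13 kg; dividing by ρ_w = 1024 kg m⁻³ gives 3.059×10^10 m³ of water.
Svalik: 0.29 × 470 Gt = 1.363×10^14 kg; dividing by ρ_w = 1024 kg m⁻³ gives 1.331×10^11 m³ of water.
Total added water ≈ 1.637×10^11 m³ over 3.53×10^14 m² → Δh = 4.64×10^-4 m = 0.464 mm.

≈ 0.464 mm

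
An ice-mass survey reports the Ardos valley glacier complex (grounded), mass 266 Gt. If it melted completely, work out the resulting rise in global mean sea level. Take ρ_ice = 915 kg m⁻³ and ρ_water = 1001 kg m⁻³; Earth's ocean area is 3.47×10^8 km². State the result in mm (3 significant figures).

Ardos: 266 Gt = 2.660×10^14 kg; dividing by ρ_w = 1001 kg m⁻³ gives 2.657×10^11 m³ of water.
Spread over 3.47×10^14 m² of ocean, Δh = 2.657×10^11 / 3.47×10^14 = 7.66×10^-4 m = 0.766 mm.

≈ 0.766 mm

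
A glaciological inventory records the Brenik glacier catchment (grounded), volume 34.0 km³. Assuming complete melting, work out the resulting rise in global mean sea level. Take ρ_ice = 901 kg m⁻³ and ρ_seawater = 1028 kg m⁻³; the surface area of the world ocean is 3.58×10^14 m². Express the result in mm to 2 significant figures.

Brenik: 34.0 km³ × (901/1028) = 29.80 km³ of water.
Spread over 3.58×10^14 m² of ocean, Δh = 2.980×10^10 / 3.58×10^14 = 8.32×10^-5 m = 0.083 mm.

≈ 0.083 mm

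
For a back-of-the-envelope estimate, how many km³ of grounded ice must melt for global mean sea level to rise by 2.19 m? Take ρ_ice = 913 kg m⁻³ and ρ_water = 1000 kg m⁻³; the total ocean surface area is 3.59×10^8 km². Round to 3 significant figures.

Required water volume = Δh × A = 2.19 m × 3.59×10^14 m² = 7.862×10^14 m³ = 7.862×10^5 km³.
Ice volume = water volume × ρ_w/ρ_ice = 7.862×10^5 × 1000/913 = 8.61×10^5 km³.

≈ 8.61×10^5 km³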